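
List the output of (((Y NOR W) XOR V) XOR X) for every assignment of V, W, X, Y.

V | W | X | Y | Output
----------------------
0 | 0 | 0 | 0 | 1
0 | 0 | 0 | 1 | 0
0 | 0 | 1 | 0 | 0
0 | 0 | 1 | 1 | 1
0 | 1 | 0 | 0 | 0
0 | 1 | 0 | 1 | 0
0 | 1 | 1 | 0 | 1
0 | 1 | 1 | 1 | 1
1 | 0 | 0 | 0 | 0
1 | 0 | 0 | 1 | 1
1 | 0 | 1 | 0 | 1
1 | 0 | 1 | 1 | 0
1 | 1 | 0 | 0 | 1
1 | 1 | 0 | 1 | 1
1 | 1 | 1 | 0 | 0
1 | 1 | 1 | 1 | 0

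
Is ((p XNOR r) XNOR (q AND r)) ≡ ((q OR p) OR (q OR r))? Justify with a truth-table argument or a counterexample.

No. Counterexample: with r=0, p=0, q=1, Expression 1 = 0 but Expression 2 = 1.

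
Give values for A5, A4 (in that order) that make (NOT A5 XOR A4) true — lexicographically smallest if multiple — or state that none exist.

A5=0, A4=0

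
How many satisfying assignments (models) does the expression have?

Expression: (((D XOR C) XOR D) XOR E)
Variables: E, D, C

Satisfying assignments: (0,0,1), (0,1,1), (1,0,0), (1,1,0)
Count: 4 out of 8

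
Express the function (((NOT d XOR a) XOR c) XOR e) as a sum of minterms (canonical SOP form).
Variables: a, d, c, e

Σm(0, 3, 5, 6, 9, 10, 12, 15) = (NOT a AND NOT d AND NOT c AND NOT e) OR (NOT a AND NOT d AND c AND e) OR (NOT a AND d AND NOT c AND e) OR (NOT a AND d AND c AND NOT e) OR (a AND NOT d AND NOT c AND e) OR (a AND NOT d AND c AND NOT e) OR (a AND d AND NOT c AND NOT e) OR (a AND d AND c AND e)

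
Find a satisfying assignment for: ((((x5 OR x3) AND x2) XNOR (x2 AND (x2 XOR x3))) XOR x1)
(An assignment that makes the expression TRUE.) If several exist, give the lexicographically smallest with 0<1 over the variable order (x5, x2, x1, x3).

x5=0, x2=0, x1=0, x3=0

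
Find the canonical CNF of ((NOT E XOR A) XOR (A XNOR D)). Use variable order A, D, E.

(A OR D OR E) AND (A OR NOT D OR NOT E) AND (NOT A OR D OR E) AND (NOT A OR NOT D OR NOT E)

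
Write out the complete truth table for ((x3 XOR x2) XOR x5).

x5 | x3 | x2 | Output
---------------------
0 | 0 | 0 | 0
0 | 0 | 1 | 1
0 | 1 | 0 | 1
0 | 1 | 1 | 0
1 | 0 | 0 | 1
1 | 0 | 1 | 0
1 | 1 | 0 | 0
1 | 1 | 1 | 1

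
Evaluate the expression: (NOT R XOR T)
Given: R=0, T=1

Substituting: (NOT 0 XOR 1)
= 0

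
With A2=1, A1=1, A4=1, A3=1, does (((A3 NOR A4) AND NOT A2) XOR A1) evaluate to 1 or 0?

Substituting: (((1 NOR 1) AND NOT 1) XOR 1)
= 1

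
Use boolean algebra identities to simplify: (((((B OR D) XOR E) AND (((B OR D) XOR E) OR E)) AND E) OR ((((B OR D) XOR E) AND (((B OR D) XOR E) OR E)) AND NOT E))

By distribution ((E AND v) OR (E AND NOT v) = E) then absorption (E AND (E OR v) = E):
= ((B OR D) XOR E)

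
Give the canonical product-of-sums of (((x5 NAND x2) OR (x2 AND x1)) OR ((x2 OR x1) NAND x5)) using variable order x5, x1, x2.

ΠM(5) = (NOT x5 OR x1 OR NOT x2)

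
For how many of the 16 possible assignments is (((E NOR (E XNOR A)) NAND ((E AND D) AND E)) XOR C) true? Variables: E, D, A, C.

Satisfying assignments: (0,0,0,0), (0,0,1,0), (0,1,0,0), (0,1,1,0), (1,0,0,0), (1,0,1,0), (1,1,0,0), (1,1,1,0)
Count: 8 out of 16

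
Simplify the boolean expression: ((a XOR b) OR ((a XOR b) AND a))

By absorption (E OR (E AND v) = E):
= (a XOR b)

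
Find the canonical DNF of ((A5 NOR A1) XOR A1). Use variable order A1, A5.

(NOT A1 AND NOT A5) OR (A1 AND NOT A5) OR (A1 AND A5)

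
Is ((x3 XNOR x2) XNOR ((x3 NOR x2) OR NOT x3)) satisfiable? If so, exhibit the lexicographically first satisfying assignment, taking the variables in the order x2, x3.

x2=0, x3=0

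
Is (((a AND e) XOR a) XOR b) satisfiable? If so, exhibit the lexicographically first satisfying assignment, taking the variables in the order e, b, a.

e=0, b=0, a=1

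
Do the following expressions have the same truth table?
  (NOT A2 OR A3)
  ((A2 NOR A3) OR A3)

Yes, they are equivalent — the two output columns agree on all 4 assignments:
A2 | A3 | Expression 1 | Expression 2
-------------------------------------
0 | 0 | 1 | 1
0 | 1 | 1 | 1
1 | 0 | 0 | 0
1 | 1 | 1 | 1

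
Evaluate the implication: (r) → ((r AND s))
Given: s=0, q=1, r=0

Antecedent (r) = 0; consequent ((r AND s)) = 0.
0 → 0 = 1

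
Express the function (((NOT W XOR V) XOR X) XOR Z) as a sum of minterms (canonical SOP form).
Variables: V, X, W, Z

Σm(0, 3, 5, 6, 9, 10, 12, 15) = (NOT V AND NOT X AND NOT W AND NOT Z) OR (NOT V AND NOT X AND W AND Z) OR (NOT V AND X AND NOT W AND Z) OR (NOT V AND X AND W AND NOT Z) OR (V AND NOT X AND NOT W AND Z) OR (V AND NOT X AND W AND NOT Z) OR (V AND X AND NOT W AND NOT Z) OR (V AND X AND W AND Z)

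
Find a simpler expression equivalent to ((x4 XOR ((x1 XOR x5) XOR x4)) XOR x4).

By XOR self-cancellation ((E XOR v) XOR v = E):
= ((x1 XOR x5) XOR x4)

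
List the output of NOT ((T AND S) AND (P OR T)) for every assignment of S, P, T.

S | P | T | Output
------------------
0 | 0 | 0 | 1
0 | 0 | 1 | 1
0 | 1 | 0 | 1
0 | 1 | 1 | 1
1 | 0 | 0 | 1
1 | 0 | 1 | 0
1 | 1 | 0 | 1
1 | 1 | 1 | 0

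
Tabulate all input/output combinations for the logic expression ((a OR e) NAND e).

e | a | Output
--------------
0 | 0 | 1
0 | 1 | 1
1 | 0 | 0
1 | 1 | 0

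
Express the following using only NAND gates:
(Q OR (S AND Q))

((Q NAND Q) NAND (((S NAND Q) NAND (S NAND Q)) NAND ((S NAND Q) NAND (S NAND Q))))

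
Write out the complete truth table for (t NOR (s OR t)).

s | t | Output
--------------
0 | 0 | 1
0 | 1 | 0
1 | 0 | 0
1 | 1 | 0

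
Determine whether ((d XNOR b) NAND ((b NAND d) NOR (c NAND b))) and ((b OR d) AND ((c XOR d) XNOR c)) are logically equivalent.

No. Counterexample: with d=0, c=0, b=0, Expression 1 = 1 but Expression 2 = 0.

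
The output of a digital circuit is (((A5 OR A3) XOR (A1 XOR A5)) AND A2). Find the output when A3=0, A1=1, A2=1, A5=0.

Substituting: (((0 OR 0) XOR (1 XOR 0)) AND 1)
= 1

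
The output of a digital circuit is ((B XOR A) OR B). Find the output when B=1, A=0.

Substituting: ((1 XOR 0) OR 1)
= 1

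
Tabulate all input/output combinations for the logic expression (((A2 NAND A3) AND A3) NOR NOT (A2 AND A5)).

A3 | A2 | A5 | Output
---------------------
0 | 0 | 0 | 0
0 | 0 | 1 | 0
0 | 1 | 0 | 0
0 | 1 | 1 | 1
1 | 0 | 0 | 0
1 | 0 | 1 | 0
1 | 1 | 0 | 0
1 | 1 | 1 | 1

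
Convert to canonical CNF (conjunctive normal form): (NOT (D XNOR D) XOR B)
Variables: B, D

(B OR D) AND (B OR NOT D)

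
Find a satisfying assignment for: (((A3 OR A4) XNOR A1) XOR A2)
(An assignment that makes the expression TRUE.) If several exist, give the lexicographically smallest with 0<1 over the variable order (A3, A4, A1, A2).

A3=0, A4=0, A1=0, A2=0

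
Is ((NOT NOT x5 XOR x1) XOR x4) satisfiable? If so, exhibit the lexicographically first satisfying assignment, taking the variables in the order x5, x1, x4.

x5=0, x1=0, x4=1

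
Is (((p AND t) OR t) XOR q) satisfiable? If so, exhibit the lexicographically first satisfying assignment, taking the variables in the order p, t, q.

p=0, t=0, q=1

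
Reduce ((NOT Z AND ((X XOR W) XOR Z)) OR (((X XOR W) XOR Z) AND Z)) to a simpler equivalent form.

By distribution ((E AND v) OR (E AND NOT v) = E):
= ((X XOR W) XOR Z)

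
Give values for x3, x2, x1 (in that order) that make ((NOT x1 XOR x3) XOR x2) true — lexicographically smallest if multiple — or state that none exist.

x3=0, x2=0, x1=0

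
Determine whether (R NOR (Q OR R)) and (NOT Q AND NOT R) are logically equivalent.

Yes, they are equivalent — the two output columns agree on all 4 assignments:
Q | R | Expression 1 | Expression 2
-----------------------------------
0 | 0 | 1 | 1
0 | 1 | 0 | 0
1 | 0 | 0 | 0
1 | 1 | 0 | 0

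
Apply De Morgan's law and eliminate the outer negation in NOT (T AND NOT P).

NOT T OR P
De Morgan's: NOT(AND of terms) = OR of negations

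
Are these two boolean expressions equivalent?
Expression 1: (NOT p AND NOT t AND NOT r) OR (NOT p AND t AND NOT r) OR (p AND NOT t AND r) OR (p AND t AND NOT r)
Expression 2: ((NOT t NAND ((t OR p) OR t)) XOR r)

Yes, they are equivalent — the two output columns agree on all 8 assignments:
p | t | r | Expression 1 | Expression 2
---------------------------------------
0 | 0 | 0 | 1 | 1
0 | 0 | 1 | 0 | 0
0 | 1 | 0 | 1 | 1
0 | 1 | 1 | 0 | 0
1 | 0 | 0 | 0 | 0
1 | 0 | 1 | 1 | 1
1 | 1 | 0 | 1 | 1
1 | 1 | 1 | 0 | 0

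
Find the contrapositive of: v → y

Contrapositive: NOT y → NOT v
Note: A statement and its contrapositive are logically equivalent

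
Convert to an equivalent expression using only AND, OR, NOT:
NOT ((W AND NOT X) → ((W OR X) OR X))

(W AND NOT X) AND NOT ((W OR X) OR X)
(Negated implication: NOT(A → B) = A AND NOT B)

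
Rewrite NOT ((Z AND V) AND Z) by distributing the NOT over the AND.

NOT (Z AND V) OR NOT Z
De Morgan's: NOT(AND of terms) = OR of negations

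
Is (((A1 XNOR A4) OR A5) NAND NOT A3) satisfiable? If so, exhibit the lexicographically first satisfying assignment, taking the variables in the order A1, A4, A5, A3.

A1=0, A4=0, A5=0, A3=1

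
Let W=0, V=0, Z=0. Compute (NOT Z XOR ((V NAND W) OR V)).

Substituting: (NOT 0 XOR ((0 NAND 0) OR 0))
= 0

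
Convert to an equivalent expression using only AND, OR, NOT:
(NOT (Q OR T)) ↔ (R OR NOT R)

((NOT (Q OR T)) AND (R OR NOT R)) OR ((Q OR T) AND NOT (R OR NOT R))
(Biconditional = both true or both false)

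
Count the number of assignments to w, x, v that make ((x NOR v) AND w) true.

Satisfying assignments: (1,0,0)
Count: 1 out of 8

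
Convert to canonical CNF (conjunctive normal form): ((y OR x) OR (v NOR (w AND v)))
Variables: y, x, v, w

(y OR x OR NOT v OR w) AND (y OR x OR NOT v OR NOT w)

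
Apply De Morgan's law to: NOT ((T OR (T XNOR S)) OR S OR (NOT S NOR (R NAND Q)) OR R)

NOT (T OR (T XNOR S)) AND NOT S AND NOT (NOT S NOR (R NAND Q)) AND NOT R
De Morgan's: NOT(OR of terms) = AND of negations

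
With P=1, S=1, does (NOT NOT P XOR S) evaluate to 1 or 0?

Substituting: (NOT NOT 1 XOR 1)
= 0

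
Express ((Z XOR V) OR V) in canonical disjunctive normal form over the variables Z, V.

(NOT Z AND V) OR (Z AND NOT V) OR (Z AND V)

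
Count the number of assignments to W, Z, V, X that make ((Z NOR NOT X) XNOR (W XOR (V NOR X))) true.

Satisfying assignments: (0,0,1,0), (0,1,0,1), (0,1,1,0), (0,1,1,1), (1,0,0,0), (1,0,0,1), (1,0,1,1), (1,1,0,0)
Count: 8 out of 16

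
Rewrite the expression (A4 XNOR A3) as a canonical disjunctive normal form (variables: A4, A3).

(NOT A4 AND NOT A3) OR (A4 AND A3)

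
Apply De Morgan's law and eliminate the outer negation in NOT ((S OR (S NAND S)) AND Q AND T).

NOT (S OR (S NAND S)) OR NOT Q OR NOT T
De Morgan's: NOT(AND of terms) = OR of negations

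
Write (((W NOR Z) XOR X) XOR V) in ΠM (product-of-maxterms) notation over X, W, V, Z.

ΠM(1, 2, 4, 5, 8, 11, 14, 15) = (X OR W OR V OR NOT Z) AND (X OR W OR NOT V OR Z) AND (X OR NOT W OR V OR Z) AND (X OR NOT W OR V OR NOT Z) AND (NOT X OR W OR V OR Z) AND (NOT X OR W OR NOT V OR NOT Z) AND (NOT X OR NOT W OR NOT V OR Z) AND (NOT X OR NOT W OR NOT V OR NOT Z)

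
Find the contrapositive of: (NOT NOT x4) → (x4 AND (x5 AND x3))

Contrapositive: NOT (x4 AND (x5 AND x3)) → NOT x4
Note: A statement and its contrapositive are logically equivalent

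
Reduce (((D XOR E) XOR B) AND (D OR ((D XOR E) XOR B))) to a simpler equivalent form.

By absorption (E AND (E OR v) = E):
= ((D XOR E) XOR B)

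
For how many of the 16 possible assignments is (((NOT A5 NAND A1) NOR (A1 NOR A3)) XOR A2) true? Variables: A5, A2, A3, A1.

Satisfying assignments: (0,0,0,1), (0,0,1,1), (0,1,0,0), (0,1,1,0), (1,1,0,0), (1,1,0,1), (1,1,1,0), (1,1,1,1)
Count: 8 out of 16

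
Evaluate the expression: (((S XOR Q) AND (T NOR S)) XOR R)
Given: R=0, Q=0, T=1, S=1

Substituting: (((1 XOR 0) AND (1 NOR 1)) XOR 0)
= 0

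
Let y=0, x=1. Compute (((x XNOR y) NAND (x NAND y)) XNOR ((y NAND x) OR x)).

Substituting: (((1 XNOR 0) NAND (1 NAND 0)) XNOR ((0 NAND 1) OR 1))
= 1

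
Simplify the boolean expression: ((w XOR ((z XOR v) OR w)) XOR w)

By XOR self-cancellation ((E XOR v) XOR v = E):
= ((z XOR v) OR w)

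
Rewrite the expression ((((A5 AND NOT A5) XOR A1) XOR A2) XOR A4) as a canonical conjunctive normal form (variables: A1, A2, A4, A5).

(A1 OR A2 OR A4 OR A5) AND (A1 OR A2 OR A4 OR NOT A5) AND (A1 OR NOT A2 OR NOT A4 OR A5) AND (A1 OR NOT A2 OR NOT A4 OR NOT A5) AND (NOT A1 OR A2 OR NOT A4 OR A5) AND (NOT A1 OR A2 OR NOT A4 OR NOT A5) AND (NOT A1 OR NOT A2 OR A4 OR A5) AND (NOT A1 OR NOT A2 OR A4 OR NOT A5)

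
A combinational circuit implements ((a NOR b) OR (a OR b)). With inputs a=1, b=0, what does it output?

Substituting: ((1 NOR 0) OR (1 OR 0))
= 1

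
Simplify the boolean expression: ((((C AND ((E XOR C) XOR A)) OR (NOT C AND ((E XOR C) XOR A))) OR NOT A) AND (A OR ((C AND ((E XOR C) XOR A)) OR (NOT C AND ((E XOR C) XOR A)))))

By distribution ((E OR v) AND (E OR NOT v) = E) then distribution ((E AND v) OR (E AND NOT v) = E):
= ((E XOR C) XOR A)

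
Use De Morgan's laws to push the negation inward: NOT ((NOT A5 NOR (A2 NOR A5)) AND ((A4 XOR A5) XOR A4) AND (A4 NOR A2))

NOT (NOT A5 NOR (A2 NOR A5)) OR NOT ((A4 XOR A5) XOR A4) OR NOT (A4 NOR A2)
De Morgan's: NOT(AND of terms) = OR of negations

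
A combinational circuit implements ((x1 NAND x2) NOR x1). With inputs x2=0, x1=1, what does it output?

Substituting: ((1 NAND 0) NOR 1)
= 0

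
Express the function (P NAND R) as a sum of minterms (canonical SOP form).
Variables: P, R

Σm(0, 1, 2) = (NOT P AND NOT R) OR (NOT P AND R) OR (P AND NOT R)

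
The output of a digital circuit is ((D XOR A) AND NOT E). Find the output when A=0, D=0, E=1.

Substituting: ((0 XOR 0) AND NOT 1)
= 0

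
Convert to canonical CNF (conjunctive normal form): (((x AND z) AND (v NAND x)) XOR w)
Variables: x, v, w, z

(x OR v OR w OR z) AND (x OR v OR w OR NOT z) AND (x OR NOT v OR w OR z) AND (x OR NOT v OR w OR NOT z) AND (NOT x OR v OR w OR z) AND (NOT x OR v OR NOT w OR NOT z) AND (NOT x OR NOT v OR w OR z) AND (NOT x OR NOT v OR w OR NOT z)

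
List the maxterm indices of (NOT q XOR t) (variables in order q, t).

ΠM(1, 2) = (q OR NOT t) AND (NOT q OR t)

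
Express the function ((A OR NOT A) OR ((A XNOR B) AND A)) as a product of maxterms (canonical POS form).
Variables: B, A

ΠM() = TRUE (no maxterms)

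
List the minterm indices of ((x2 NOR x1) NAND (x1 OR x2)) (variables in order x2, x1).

Σm(0, 1, 2, 3) = (NOT x2 AND NOT x1) OR (NOT x2 AND x1) OR (x2 AND NOT x1) OR (x2 AND x1)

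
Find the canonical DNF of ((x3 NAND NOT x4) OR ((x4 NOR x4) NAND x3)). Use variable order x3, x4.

(NOT x3 AND NOT x4) OR (NOT x3 AND x4) OR (x3 AND x4)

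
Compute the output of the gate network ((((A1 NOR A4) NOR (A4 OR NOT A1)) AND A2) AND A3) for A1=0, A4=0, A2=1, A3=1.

Substituting: ((((0 NOR 0) NOR (0 OR NOT 0)) AND 1) AND 1)
= 0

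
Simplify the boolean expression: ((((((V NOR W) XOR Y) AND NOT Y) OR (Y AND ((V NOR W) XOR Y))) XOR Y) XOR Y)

By XOR self-cancellation ((E XOR v) XOR v = E) then distribution ((E AND v) OR (E AND NOT v) = E):
= ((V NOR W) XOR Y)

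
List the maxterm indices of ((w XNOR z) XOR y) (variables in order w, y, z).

ΠM(1, 2, 4, 7) = (w OR y OR NOT z) AND (w OR NOT y OR z) AND (NOT w OR y OR z) AND (NOT w OR NOT y OR NOT z)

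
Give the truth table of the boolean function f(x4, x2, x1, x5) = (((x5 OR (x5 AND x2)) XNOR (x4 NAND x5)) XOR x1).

x4 | x2 | x1 | x5 | Output
--------------------------
0 | 0 | 0 | 0 | 0
0 | 0 | 0 | 1 | 1
0 | 0 | 1 | 0 | 1
0 | 0 | 1 | 1 | 0
0 | 1 | 0 | 0 | 0
0 | 1 | 0 | 1 | 1
0 | 1 | 1 | 0 | 1
0 | 1 | 1 | 1 | 0
1 | 0 | 0 | 0 | 0
1 | 0 | 0 | 1 | 0
1 | 0 | 1 | 0 | 1
1 | 0 | 1 | 1 | 1
1 | 1 | 0 | 0 | 0
1 | 1 | 0 | 1 | 0
1 | 1 | 1 | 0 | 1
1 | 1 | 1 | 1 | 1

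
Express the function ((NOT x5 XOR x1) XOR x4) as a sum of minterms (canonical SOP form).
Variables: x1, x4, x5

Σm(0, 3, 5, 6) = (NOT x1 AND NOT x4 AND NOT x5) OR (NOT x1 AND x4 AND x5) OR (x1 AND NOT x4 AND x5) OR (x1 AND x4 AND NOT x5)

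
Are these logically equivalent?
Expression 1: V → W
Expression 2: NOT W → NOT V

Yes, Contrapositive is always equivalent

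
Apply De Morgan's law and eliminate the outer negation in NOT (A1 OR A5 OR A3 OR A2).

NOT A1 AND NOT A5 AND NOT A3 AND NOT A2
De Morgan's: NOT(OR of terms) = AND of negations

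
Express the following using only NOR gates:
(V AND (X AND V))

((V NOR V) NOR (((X NOR X) NOR (V NOR V)) NOR ((X NOR X) NOR (V NOR V))))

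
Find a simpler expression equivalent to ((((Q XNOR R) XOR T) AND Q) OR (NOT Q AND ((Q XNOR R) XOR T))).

By distribution ((E AND v) OR (E AND NOT v) = E):
= ((Q XNOR R) XOR T)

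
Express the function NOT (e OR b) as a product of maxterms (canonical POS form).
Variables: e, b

ΠM(1, 2, 3) = (e OR NOT b) AND (NOT e OR b) AND (NOT e OR NOT b)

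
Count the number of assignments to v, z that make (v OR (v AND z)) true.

Satisfying assignments: (1,0), (1,1)
Count: 2 out of 4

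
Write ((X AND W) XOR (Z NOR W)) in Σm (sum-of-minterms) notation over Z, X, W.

Σm(0, 2, 3, 7) = (NOT Z AND NOT X AND NOT W) OR (NOT Z AND X AND NOT W) OR (NOT Z AND X AND W) OR (Z AND X AND W)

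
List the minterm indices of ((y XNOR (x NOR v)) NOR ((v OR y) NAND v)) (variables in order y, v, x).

Σm(6, 7) = (y AND v AND NOT x) OR (y AND v AND x)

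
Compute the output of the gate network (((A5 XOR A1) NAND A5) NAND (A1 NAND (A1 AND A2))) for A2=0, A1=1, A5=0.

Substituting: (((0 XOR 1) NAND 0) NAND (1 NAND (1 AND 0)))
= 0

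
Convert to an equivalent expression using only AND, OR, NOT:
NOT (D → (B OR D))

D AND NOT (B OR D)
(Negated implication: NOT(A → B) = A AND NOT B)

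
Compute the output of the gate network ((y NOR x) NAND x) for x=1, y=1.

Substituting: ((1 NOR 1) NAND 1)
= 1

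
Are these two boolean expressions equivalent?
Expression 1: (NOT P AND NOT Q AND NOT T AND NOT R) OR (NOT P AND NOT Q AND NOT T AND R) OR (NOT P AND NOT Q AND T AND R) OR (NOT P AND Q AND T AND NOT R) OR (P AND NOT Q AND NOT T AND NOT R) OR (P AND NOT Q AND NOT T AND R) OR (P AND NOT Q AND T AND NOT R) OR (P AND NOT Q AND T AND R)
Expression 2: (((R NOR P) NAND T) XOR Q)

Yes, they are equivalent — the two output columns agree on all 16 assignments:
P | Q | T | R | Expression 1 | Expression 2
-------------------------------------------
0 | 0 | 0 | 0 | 1 | 1
0 | 0 | 0 | 1 | 1 | 1
0 | 0 | 1 | 0 | 0 | 0
0 | 0 | 1 | 1 | 1 | 1
0 | 1 | 0 | 0 | 0 | 0
0 | 1 | 0 | 1 | 0 | 0
0 | 1 | 1 | 0 | 1 | 1
0 | 1 | 1 | 1 | 0 | 0
1 | 0 | 0 | 0 | 1 | 1
1 | 0 | 0 | 1 | 1 | 1
1 | 0 | 1 | 0 | 1 | 1
1 | 0 | 1 | 1 | 1 | 1
1 | 1 | 0 | 0 | 0 | 0
1 | 1 | 0 | 1 | 0 | 0
1 | 1 | 1 | 0 | 0 | 0
1 | 1 | 1 | 1 | 0 | 0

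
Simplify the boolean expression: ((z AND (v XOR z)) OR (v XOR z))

By absorption (E OR (E AND v) = E):
= (v XOR z)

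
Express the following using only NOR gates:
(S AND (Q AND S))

((S NOR S) NOR (((Q NOR Q) NOR (S NOR S)) NOR ((Q NOR Q) NOR (S NOR S))))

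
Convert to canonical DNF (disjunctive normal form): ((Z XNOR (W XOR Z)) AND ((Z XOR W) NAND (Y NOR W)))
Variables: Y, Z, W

(NOT Y AND NOT Z AND NOT W) OR (Y AND NOT Z AND NOT W) OR (Y AND Z AND NOT W)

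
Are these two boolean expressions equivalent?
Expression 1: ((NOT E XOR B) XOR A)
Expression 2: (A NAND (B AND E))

No. Counterexample: with E=0, B=0, A=1, Expression 1 = 0 but Expression 2 = 1.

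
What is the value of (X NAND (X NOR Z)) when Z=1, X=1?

Substituting: (1 NAND (1 NOR 1))
= 1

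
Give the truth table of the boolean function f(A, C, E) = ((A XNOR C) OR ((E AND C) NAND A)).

A | C | E | Output
------------------
0 | 0 | 0 | 1
0 | 0 | 1 | 1
0 | 1 | 0 | 1
0 | 1 | 1 | 1
1 | 0 | 0 | 1
1 | 0 | 1 | 1
1 | 1 | 0 | 1
1 | 1 | 1 | 1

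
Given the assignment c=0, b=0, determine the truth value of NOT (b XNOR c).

Substituting: NOT (0 XNOR 0)
= 0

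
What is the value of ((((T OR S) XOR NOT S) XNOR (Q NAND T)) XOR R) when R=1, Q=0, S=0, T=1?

Substituting: ((((1 OR 0) XOR NOT 0) XNOR (0 NAND 1)) XOR 1)
= 1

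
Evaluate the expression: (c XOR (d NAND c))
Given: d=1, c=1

Substituting: (1 XOR (1 NAND 1))
= 1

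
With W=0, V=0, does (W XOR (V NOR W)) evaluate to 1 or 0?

Substituting: (0 XOR (0 NOR 0))
= 1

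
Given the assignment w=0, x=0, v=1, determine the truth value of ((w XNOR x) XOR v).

Substituting: ((0 XNOR 0) XOR 1)
= 0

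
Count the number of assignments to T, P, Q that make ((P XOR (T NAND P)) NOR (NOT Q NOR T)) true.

Satisfying assignments: (0,1,0)
Count: 1 out of 8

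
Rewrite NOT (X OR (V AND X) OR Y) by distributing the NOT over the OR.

NOT X AND NOT (V AND X) AND NOT Y
De Morgan's: NOT(OR of terms) = AND of negations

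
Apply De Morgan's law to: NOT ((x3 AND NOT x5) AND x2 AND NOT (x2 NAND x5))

NOT (x3 AND NOT x5) OR NOT x2 OR (x2 NAND x5)
De Morgan's: NOT(AND of terms) = OR of negations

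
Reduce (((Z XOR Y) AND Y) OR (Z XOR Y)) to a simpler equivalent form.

By absorption (E OR (E AND v) = E):
= (Z XOR Y)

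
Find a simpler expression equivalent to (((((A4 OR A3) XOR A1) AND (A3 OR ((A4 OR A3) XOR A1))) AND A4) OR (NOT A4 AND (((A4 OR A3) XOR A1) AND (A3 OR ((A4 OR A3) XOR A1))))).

By distribution ((E AND v) OR (E AND NOT v) = E) then absorption (E AND (E OR v) = E):
= ((A4 OR A3) XOR A1)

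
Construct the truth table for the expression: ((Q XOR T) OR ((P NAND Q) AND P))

T | Q | P | Output
------------------
0 | 0 | 0 | 0
0 | 0 | 1 | 1
0 | 1 | 0 | 1
0 | 1 | 1 | 1
1 | 0 | 0 | 1
1 | 0 | 1 | 1
1 | 1 | 0 | 0
1 | 1 | 1 | 0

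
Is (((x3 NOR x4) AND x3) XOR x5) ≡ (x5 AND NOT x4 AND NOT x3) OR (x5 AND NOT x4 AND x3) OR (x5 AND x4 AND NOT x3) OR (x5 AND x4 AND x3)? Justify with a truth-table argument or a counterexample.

Yes, they are equivalent — the two output columns agree on all 8 assignments:
x5 | x4 | x3 | Expression 1 | Expression 2
------------------------------------------
0 | 0 | 0 | 0 | 0
0 | 0 | 1 | 0 | 0
0 | 1 | 0 | 0 | 0
0 | 1 | 1 | 0 | 0
1 | 0 | 0 | 1 | 1
1 | 0 | 1 | 1 | 1
1 | 1 | 0 | 1 | 1
1 | 1 | 1 | 1 | 1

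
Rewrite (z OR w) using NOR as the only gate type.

((z NOR w) NOR (z NOR w))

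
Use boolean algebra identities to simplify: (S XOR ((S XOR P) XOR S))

By XOR self-cancellation ((E XOR v) XOR v = E):
= (S XOR P)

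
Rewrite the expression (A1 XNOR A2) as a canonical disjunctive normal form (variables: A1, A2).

(NOT A1 AND NOT A2) OR (A1 AND A2)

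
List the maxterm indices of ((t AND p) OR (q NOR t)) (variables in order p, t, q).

ΠM(1, 2, 3, 5) = (p OR t OR NOT q) AND (p OR NOT t OR q) AND (p OR NOT t OR NOT q) AND (NOT p OR t OR NOT q)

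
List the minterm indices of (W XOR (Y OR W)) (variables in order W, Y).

Σm(1) = (NOT W AND Y)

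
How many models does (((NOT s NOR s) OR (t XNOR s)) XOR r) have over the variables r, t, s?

Satisfying assignments: (0,0,0), (0,1,1), (1,0,1), (1,1,0)
Count: 4 out of 8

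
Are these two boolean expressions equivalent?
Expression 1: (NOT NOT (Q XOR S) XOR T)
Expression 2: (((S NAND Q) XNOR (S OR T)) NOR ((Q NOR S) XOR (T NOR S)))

No. Counterexample: with T=0, S=0, Q=0, Expression 1 = 0 but Expression 2 = 1.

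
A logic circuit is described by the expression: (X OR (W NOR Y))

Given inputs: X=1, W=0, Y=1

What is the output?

Substituting: (1 OR (0 NOR 1))
= 1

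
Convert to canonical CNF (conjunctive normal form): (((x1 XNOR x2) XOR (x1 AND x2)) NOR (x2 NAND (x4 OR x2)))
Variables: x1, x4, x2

(x1 OR x4 OR x2) AND (x1 OR NOT x4 OR x2) AND (NOT x1 OR x4 OR x2) AND (NOT x1 OR NOT x4 OR x2)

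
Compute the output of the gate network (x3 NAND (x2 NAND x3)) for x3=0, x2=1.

Substituting: (0 NAND (1 NAND 0))
= 1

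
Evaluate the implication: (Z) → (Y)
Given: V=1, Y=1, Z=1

Antecedent (Z) = 1; consequent (Y) = 1.
1 → 1 = 1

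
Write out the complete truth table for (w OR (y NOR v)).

v | w | y | Output
------------------
0 | 0 | 0 | 1
0 | 0 | 1 | 0
0 | 1 | 0 | 1
0 | 1 | 1 | 1
1 | 0 | 0 | 0
1 | 0 | 1 | 0
1 | 1 | 0 | 1
1 | 1 | 1 | 1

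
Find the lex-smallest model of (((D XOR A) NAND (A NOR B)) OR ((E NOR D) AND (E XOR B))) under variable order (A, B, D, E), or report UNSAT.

A=0, B=0, D=0, E=0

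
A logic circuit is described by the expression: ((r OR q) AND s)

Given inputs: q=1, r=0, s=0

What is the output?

Substituting: ((0 OR 1) AND 0)
= 0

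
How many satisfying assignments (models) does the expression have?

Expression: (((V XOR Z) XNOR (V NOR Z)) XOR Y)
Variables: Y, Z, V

Satisfying assignments: (0,1,1), (1,0,0), (1,0,1), (1,1,0)
Count: 4 out of 8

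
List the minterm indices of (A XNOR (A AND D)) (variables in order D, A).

Σm(0, 2, 3) = (NOT D AND NOT A) OR (D AND NOT A) OR (D AND A)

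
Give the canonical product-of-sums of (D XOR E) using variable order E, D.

ΠM(0, 3) = (E OR D) AND (NOT E OR NOT D)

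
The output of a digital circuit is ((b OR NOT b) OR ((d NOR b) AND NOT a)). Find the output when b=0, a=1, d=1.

Substituting: ((0 OR NOT 0) OR ((1 NOR 0) AND NOT 1))
= 1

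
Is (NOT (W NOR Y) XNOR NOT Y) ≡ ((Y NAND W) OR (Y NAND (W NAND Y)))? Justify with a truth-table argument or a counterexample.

No. Counterexample: with W=0, Y=0, Expression 1 = 0 but Expression 2 = 1.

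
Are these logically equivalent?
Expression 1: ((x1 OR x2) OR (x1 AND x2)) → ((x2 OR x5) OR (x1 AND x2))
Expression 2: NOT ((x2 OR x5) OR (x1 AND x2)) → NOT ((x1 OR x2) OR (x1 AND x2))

Yes, Contrapositive is always equivalent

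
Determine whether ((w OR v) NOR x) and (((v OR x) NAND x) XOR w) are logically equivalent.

No. Counterexample: with x=0, v=1, w=0, Expression 1 = 0 but Expression 2 = 1.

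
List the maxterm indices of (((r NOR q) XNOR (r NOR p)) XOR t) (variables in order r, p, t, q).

ΠM(1, 2, 4, 7, 10, 11, 14, 15) = (r OR p OR t OR NOT q) AND (r OR p OR NOT t OR q) AND (r OR NOT p OR t OR q) AND (r OR NOT p OR NOT t OR NOT q) AND (NOT r OR p OR NOT t OR q) AND (NOT r OR p OR NOT t OR NOT q) AND (NOT r OR NOT p OR NOT t OR q) AND (NOT r OR NOT p OR NOT t OR NOT q)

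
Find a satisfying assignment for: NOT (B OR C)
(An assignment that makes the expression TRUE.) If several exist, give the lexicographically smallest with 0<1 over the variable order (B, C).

B=0, C=0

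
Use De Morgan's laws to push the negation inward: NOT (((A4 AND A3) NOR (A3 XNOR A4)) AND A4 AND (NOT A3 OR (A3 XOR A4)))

NOT ((A4 AND A3) NOR (A3 XNOR A4)) OR NOT A4 OR NOT (NOT A3 OR (A3 XOR A4))
De Morgan's: NOT(AND of terms) = OR of negations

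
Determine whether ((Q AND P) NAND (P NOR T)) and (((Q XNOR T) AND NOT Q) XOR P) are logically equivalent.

No. Counterexample: with T=0, P=0, Q=1, Expression 1 = 1 but Expression 2 = 0.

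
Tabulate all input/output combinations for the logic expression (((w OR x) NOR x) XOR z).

w | x | z | Output
------------------
0 | 0 | 0 | 1
0 | 0 | 1 | 0
0 | 1 | 0 | 0
0 | 1 | 1 | 1
1 | 0 | 0 | 0
1 | 0 | 1 | 1
1 | 1 | 0 | 0
1 | 1 | 1 | 1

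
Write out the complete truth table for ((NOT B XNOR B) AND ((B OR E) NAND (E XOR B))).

E | B | Output
--------------
0 | 0 | 0
0 | 1 | 0
1 | 0 | 0
1 | 1 | 0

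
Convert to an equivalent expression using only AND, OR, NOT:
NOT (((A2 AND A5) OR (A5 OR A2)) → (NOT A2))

((A2 AND A5) OR (A5 OR A2)) AND A2
(Negated implication: NOT(A → B) = A AND NOT B)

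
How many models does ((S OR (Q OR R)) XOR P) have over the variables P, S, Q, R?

Satisfying assignments: (0,0,0,1), (0,0,1,0), (0,0,1,1), (0,1,0,0), (0,1,0,1), (0,1,1,0), (0,1,1,1), (1,0,0,0)
Count: 8 out of 16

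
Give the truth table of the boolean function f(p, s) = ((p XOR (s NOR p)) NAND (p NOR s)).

p | s | Output
--------------
0 | 0 | 0
0 | 1 | 1
1 | 0 | 1
1 | 1 | 1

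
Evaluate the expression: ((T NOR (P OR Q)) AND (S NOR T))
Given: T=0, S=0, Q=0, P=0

Substituting: ((0 NOR (0 OR 0)) AND (0 NOR 0))
= 1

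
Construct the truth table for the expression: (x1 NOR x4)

x4 | x1 | Output
----------------
0 | 0 | 1
0 | 1 | 0
1 | 0 | 0
1 | 1 | 0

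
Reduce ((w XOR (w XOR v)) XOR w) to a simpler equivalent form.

By XOR self-cancellation ((E XOR v) XOR v = E):
= (w XOR v)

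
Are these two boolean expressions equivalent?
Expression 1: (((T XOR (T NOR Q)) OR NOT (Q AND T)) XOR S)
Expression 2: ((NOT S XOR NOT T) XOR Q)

No. Counterexample: with T=0, Q=0, S=0, Expression 1 = 1 but Expression 2 = 0.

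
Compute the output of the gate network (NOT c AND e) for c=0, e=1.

Substituting: (NOT 0 AND 1)
= 1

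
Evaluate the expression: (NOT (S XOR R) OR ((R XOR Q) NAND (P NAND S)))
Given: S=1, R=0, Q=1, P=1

Substituting: (NOT (1 XOR 0) OR ((0 XOR 1) NAND (1 NAND 1)))
= 1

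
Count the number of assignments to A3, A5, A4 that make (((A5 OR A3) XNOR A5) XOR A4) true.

Satisfying assignments: (0,0,0), (0,1,0), (1,0,1), (1,1,0)
Count: 4 out of 8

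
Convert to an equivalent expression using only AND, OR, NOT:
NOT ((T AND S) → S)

(T AND S) AND NOT S
(Negated implication: NOT(A → B) = A AND NOT B)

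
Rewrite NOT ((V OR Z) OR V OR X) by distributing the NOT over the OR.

NOT (V OR Z) AND NOT V AND NOT X
De Morgan's: NOT(OR of terms) = AND of negations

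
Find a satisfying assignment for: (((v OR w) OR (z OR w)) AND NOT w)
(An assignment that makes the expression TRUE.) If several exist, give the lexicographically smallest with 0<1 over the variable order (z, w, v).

z=0, w=0, v=1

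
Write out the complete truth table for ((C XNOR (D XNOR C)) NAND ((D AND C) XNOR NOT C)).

C | D | Output
--------------
0 | 0 | 1
0 | 1 | 1
1 | 0 | 1
1 | 1 | 1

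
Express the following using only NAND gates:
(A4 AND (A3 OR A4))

((A4 NAND ((A3 NAND A3) NAND (A4 NAND A4))) NAND (A4 NAND ((A3 NAND A3) NAND (A4 NAND A4))))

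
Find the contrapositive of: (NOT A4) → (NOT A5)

Contrapositive: A5 → A4
Note: A statement and its contrapositive are logically equivalent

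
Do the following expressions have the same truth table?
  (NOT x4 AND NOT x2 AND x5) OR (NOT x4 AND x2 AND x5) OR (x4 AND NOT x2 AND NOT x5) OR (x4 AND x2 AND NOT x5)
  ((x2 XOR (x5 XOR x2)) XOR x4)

Yes, they are equivalent — the two output columns agree on all 8 assignments:
x4 | x2 | x5 | Expression 1 | Expression 2
------------------------------------------
0 | 0 | 0 | 0 | 0
0 | 0 | 1 | 1 | 1
0 | 1 | 0 | 0 | 0
0 | 1 | 1 | 1 | 1
1 | 0 | 0 | 1 | 1
1 | 0 | 1 | 0 | 0
1 | 1 | 0 | 1 | 1
1 | 1 | 1 | 0 | 0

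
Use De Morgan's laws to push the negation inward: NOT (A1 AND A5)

NOT A1 OR NOT A5
De Morgan's: NOT(AND of terms) = OR of negations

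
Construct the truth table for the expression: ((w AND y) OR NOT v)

w | y | v | Output
------------------
0 | 0 | 0 | 1
0 | 0 | 1 | 0
0 | 1 | 0 | 1
0 | 1 | 1 | 0
1 | 0 | 0 | 1
1 | 0 | 1 | 0
1 | 1 | 0 | 1
1 | 1 | 1 | 1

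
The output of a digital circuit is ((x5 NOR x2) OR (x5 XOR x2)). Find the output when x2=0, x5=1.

Substituting: ((1 NOR 0) OR (1 XOR 0))
= 1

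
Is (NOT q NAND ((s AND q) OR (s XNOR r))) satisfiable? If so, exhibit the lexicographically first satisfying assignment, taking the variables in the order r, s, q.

r=0, s=0, q=1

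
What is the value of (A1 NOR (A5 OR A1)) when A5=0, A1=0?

Substituting: (0 NOR (0 OR 0))
= 1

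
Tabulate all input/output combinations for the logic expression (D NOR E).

D | E | Output
--------------
0 | 0 | 1
0 | 1 | 0
1 | 0 | 0
1 | 1 | 0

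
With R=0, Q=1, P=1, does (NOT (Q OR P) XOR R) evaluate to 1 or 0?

Substituting: (NOT (1 OR 1) XOR 0)
= 0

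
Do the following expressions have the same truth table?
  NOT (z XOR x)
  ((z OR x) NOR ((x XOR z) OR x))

No. Counterexample: with z=1, x=1, Expression 1 = 1 but Expression 2 = 0.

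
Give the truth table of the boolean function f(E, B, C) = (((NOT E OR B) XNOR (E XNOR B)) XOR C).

E | B | C | Output
------------------
0 | 0 | 0 | 1
0 | 0 | 1 | 0
0 | 1 | 0 | 0
0 | 1 | 1 | 1
1 | 0 | 0 | 1
1 | 0 | 1 | 0
1 | 1 | 0 | 1
1 | 1 | 1 | 0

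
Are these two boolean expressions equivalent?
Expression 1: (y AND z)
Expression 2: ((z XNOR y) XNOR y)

No. Counterexample: with y=0, z=1, Expression 1 = 0 but Expression 2 = 1.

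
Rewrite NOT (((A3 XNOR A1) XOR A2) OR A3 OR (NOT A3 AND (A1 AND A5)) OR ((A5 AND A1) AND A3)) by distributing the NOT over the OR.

NOT ((A3 XNOR A1) XOR A2) AND NOT A3 AND NOT (NOT A3 AND (A1 AND A5)) AND NOT ((A5 AND A1) AND A3)
De Morgan's: NOT(OR of terms) = AND of negations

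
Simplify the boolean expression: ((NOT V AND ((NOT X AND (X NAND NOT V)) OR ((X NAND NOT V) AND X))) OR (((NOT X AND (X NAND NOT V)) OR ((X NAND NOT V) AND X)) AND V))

By distribution ((E AND v) OR (E AND NOT v) = E) then distribution ((E AND v) OR (E AND NOT v) = E):
= (X NAND NOT V)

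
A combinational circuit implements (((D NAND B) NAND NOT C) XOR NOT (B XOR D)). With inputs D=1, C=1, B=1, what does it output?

Substituting: (((1 NAND 1) NAND NOT 1) XOR NOT (1 XOR 1))
= 0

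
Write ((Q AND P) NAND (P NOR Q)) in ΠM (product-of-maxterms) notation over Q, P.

ΠM() = TRUE (no maxterms)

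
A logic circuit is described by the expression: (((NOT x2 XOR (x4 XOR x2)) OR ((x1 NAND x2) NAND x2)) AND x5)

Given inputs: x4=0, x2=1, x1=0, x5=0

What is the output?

Substituting: (((NOT 1 XOR (0 XOR 1)) OR ((0 NAND 1) NAND 1)) AND 0)
= 0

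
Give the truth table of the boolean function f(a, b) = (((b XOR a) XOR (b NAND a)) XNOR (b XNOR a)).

a | b | Output
--------------
0 | 0 | 1
0 | 1 | 1
1 | 0 | 1
1 | 1 | 0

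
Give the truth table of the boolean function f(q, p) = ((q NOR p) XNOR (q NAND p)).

q | p | Output
--------------
0 | 0 | 1
0 | 1 | 0
1 | 0 | 0
1 | 1 | 1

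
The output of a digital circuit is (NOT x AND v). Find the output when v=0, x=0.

Substituting: (NOT 0 AND 0)
= 0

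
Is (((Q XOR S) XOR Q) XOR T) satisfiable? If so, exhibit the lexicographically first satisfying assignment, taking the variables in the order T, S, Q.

T=0, S=1, Q=0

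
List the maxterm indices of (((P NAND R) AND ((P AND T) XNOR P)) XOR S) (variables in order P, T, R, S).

ΠM(1, 3, 5, 7, 8, 10, 13, 14) = (P OR T OR R OR NOT S) AND (P OR T OR NOT R OR NOT S) AND (P OR NOT T OR R OR NOT S) AND (P OR NOT T OR NOT R OR NOT S) AND (NOT P OR T OR R OR S) AND (NOT P OR T OR NOT R OR S) AND (NOT P OR NOT T OR R OR NOT S) AND (NOT P OR NOT T OR NOT R OR S)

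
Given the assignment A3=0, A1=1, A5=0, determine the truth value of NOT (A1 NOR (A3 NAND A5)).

Substituting: NOT (1 NOR (0 NAND 0))
= 1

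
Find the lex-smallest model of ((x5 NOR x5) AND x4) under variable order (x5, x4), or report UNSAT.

x5=0, x4=1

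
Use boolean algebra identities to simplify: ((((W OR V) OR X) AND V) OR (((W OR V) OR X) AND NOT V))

By distribution ((E AND v) OR (E AND NOT v) = E):
= ((W OR V) OR X)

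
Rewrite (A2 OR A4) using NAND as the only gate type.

((A2 NAND A2) NAND (A4 NAND A4))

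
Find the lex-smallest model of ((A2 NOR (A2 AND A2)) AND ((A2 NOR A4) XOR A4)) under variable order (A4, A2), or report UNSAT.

A4=0, A2=0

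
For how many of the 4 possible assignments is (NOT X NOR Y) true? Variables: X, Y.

Satisfying assignments: (1,0)
Count: 1 out of 4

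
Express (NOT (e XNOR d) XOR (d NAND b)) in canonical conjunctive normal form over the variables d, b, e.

(d OR b OR NOT e) AND (d OR NOT b OR NOT e) AND (NOT d OR b OR e) AND (NOT d OR NOT b OR NOT e)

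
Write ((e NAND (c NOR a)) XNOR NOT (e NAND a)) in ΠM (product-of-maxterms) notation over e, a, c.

ΠM(0, 1, 2, 3, 5) = (e OR a OR c) AND (e OR a OR NOT c) AND (e OR NOT a OR c) AND (e OR NOT a OR NOT c) AND (NOT e OR a OR NOT c)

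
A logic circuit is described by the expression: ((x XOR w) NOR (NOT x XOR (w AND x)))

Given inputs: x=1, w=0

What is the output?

Substituting: ((1 XOR 0) NOR (NOT 1 XOR (0 AND 1)))
= 0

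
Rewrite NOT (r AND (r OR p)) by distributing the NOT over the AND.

NOT r OR NOT (r OR p)
De Morgan's: NOT(AND of terms) = OR of negations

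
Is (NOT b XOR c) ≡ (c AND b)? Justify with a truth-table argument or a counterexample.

No. Counterexample: with b=0, c=0, Expression 1 = 1 but Expression 2 = 0.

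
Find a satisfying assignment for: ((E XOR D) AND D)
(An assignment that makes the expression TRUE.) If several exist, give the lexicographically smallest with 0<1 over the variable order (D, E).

D=1, E=0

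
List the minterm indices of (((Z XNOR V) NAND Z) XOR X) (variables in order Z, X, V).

Σm(0, 1, 4, 7) = (NOT Z AND NOT X AND NOT V) OR (NOT Z AND NOT X AND V) OR (Z AND NOT X AND NOT V) OR (Z AND X AND V)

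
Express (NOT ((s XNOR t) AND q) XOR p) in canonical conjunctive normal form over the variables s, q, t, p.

(s OR q OR t OR NOT p) AND (s OR q OR NOT t OR NOT p) AND (s OR NOT q OR t OR p) AND (s OR NOT q OR NOT t OR NOT p) AND (NOT s OR q OR t OR NOT p) AND (NOT s OR q OR NOT t OR NOT p) AND (NOT s OR NOT q OR t OR NOT p) AND (NOT s OR NOT q OR NOT t OR p)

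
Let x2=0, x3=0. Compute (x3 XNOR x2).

Substituting: (0 XNOR 0)
= 1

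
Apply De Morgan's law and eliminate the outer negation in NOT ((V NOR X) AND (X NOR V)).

NOT (V NOR X) OR NOT (X NOR V)
De Morgan's: NOT(AND of terms) = OR of negations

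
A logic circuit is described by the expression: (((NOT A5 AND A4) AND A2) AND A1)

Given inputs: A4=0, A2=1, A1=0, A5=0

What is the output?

Substituting: (((NOT 0 AND 0) AND 1) AND 0)
= 0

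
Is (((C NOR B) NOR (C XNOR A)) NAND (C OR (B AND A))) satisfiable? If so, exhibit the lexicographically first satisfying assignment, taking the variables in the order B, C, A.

B=0, C=0, A=0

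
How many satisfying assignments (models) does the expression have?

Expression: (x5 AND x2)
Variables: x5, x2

Satisfying assignments: (1,1)
Count: 1 out of 4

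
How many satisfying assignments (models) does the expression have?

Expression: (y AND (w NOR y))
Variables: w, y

No assignment satisfies the expression.
Count: 0 out of 4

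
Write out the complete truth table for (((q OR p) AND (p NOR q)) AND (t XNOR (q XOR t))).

t | p | q | Output
------------------
0 | 0 | 0 | 0
0 | 0 | 1 | 0
0 | 1 | 0 | 0
0 | 1 | 1 | 0
1 | 0 | 0 | 0
1 | 0 | 1 | 0
1 | 1 | 0 | 0
1 | 1 | 1 | 0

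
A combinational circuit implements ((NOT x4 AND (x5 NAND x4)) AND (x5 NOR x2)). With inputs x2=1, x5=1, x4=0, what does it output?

Substituting: ((NOT 0 AND (1 NAND 0)) AND (1 NOR 1))
= 0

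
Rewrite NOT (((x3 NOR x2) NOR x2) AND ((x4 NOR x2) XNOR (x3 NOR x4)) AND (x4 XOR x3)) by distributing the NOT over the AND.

NOT ((x3 NOR x2) NOR x2) OR NOT ((x4 NOR x2) XNOR (x3 NOR x4)) OR NOT (x4 XOR x3)
De Morgan's: NOT(AND of terms) = OR of negations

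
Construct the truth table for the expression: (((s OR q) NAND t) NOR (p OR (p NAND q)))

p | q | s | t | Output
----------------------
0 | 0 | 0 | 0 | 0
0 | 0 | 0 | 1 | 0
0 | 0 | 1 | 0 | 0
0 | 0 | 1 | 1 | 0
0 | 1 | 0 | 0 | 0
0 | 1 | 0 | 1 | 0
0 | 1 | 1 | 0 | 0
0 | 1 | 1 | 1 | 0
1 | 0 | 0 | 0 | 0
1 | 0 | 0 | 1 | 0
1 | 0 | 1 | 0 | 0
1 | 0 | 1 | 1 | 0
1 | 1 | 0 | 0 | 0
1 | 1 | 0 | 1 | 0
1 | 1 | 1 | 0 | 0
1 | 1 | 1 | 1 | 0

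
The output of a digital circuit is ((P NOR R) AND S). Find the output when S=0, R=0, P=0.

Substituting: ((0 NOR 0) AND 0)
= 0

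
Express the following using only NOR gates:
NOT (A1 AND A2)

(((A1 NOR A1) NOR (A2 NOR A2)) NOR ((A1 NOR A1) NOR (A2 NOR A2)))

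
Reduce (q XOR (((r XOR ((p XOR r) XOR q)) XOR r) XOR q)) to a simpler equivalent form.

By XOR self-cancellation ((E XOR v) XOR v = E) then XOR self-cancellation ((E XOR v) XOR v = E):
= ((p XOR r) XOR q)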